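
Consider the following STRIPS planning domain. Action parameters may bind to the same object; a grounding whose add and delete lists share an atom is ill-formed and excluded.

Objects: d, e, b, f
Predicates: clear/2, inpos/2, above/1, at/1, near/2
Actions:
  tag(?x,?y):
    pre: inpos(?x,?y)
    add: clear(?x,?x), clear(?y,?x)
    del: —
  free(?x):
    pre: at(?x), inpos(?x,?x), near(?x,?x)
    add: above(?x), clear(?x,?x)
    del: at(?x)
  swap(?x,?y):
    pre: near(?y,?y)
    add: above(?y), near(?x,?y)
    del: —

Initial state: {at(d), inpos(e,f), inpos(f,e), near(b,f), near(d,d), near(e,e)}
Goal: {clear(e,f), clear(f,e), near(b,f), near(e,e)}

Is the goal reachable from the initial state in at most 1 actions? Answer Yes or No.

1. tag(e,f)  →  {at(d), clear(e,e), clear(f,e), inpos(e,f), inpos(f,e), near(b,f), near(d,d), near(e,e)}
2. tag(f,e)  →  {at(d), clear(e,e), clear(e,f), clear(f,e), clear(f,f), inpos(e,f), inpos(f,e), near(b,f), near(d,d), near(e,e)}
optimal plan length = 2; 2 > 1

No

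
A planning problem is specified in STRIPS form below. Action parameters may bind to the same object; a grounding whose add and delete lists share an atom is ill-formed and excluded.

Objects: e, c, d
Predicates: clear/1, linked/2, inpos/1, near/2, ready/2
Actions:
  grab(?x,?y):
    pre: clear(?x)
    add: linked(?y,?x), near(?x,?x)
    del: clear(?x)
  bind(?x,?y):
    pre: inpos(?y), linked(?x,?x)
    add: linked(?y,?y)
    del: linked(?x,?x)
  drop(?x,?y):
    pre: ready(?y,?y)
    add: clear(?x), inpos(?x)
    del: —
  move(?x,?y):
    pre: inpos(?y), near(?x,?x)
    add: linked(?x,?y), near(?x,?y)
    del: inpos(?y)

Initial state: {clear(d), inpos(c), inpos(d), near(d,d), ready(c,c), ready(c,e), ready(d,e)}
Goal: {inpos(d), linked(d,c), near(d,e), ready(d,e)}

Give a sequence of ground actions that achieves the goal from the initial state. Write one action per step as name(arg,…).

1. drop(e,c)  →  {clear(d), clear(e), inpos(c), inpos(d), inpos(e), near(d,d), ready(c,c), ready(c,e), ready(d,e)}
2. move(d,e)  →  {clear(d), clear(e), inpos(c), inpos(d), linked(d,e), near(d,d), near(d,e), ready(c,c), ready(c,e), ready(d,e)}
3. move(d,c)  →  {clear(d), clear(e), inpos(d), linked(d,c), linked(d,e), near(d,c), near(d,d), near(d,e), ready(c,c), ready(c,e), ready(d,e)}

drop(e,c); move(d,e); move(d,c)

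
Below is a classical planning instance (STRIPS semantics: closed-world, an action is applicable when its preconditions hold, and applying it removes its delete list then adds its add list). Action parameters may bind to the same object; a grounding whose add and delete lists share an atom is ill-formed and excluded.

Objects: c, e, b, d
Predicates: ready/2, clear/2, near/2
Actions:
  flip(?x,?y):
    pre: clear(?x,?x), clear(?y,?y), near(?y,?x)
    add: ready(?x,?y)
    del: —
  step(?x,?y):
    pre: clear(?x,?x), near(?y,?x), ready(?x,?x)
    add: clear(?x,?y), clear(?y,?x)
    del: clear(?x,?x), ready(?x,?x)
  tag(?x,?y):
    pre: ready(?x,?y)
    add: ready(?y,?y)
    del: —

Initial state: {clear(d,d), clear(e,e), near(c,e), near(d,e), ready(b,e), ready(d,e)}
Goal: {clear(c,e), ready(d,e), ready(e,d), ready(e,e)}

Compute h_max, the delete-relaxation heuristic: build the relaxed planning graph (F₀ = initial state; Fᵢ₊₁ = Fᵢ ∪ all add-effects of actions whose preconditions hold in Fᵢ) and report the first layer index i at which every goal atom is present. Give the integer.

F0 = init (6 atoms)
F1 = F0 ∪ {ready(e,d), ready(e,e)}  (8 atoms)
F2 = F1 ∪ {clear(c,e), clear(d,e), clear(e,c), clear(e,d), ready(d,d)}  (13 atoms)
goal ⊆ F2  ⇒  h_max = 2

2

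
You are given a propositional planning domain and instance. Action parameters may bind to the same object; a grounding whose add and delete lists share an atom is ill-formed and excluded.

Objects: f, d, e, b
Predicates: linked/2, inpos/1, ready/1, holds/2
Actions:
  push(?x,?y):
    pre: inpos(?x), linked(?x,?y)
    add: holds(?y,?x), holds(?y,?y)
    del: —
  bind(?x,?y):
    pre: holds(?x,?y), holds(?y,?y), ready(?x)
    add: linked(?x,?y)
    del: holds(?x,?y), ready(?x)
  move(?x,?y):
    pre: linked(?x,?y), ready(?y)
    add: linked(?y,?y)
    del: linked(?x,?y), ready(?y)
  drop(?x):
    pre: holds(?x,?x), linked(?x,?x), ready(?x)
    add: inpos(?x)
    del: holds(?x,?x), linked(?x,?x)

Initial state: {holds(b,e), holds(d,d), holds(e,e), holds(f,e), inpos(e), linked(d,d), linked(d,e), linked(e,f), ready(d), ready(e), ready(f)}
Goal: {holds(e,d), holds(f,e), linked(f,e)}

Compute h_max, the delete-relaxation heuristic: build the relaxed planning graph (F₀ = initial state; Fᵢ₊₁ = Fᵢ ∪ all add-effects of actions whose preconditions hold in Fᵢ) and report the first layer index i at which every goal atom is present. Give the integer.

2

F0 = init (11 atoms)
F1 = F0 ∪ {holds(f,f), inpos(d), linked(e,e), linked(f,e), linked(f,f)}  (16 atoms)
F2 = F1 ∪ {holds(e,d), inpos(f)}  (18 atoms)
goal ⊆ F2  ⇒  h_max = 2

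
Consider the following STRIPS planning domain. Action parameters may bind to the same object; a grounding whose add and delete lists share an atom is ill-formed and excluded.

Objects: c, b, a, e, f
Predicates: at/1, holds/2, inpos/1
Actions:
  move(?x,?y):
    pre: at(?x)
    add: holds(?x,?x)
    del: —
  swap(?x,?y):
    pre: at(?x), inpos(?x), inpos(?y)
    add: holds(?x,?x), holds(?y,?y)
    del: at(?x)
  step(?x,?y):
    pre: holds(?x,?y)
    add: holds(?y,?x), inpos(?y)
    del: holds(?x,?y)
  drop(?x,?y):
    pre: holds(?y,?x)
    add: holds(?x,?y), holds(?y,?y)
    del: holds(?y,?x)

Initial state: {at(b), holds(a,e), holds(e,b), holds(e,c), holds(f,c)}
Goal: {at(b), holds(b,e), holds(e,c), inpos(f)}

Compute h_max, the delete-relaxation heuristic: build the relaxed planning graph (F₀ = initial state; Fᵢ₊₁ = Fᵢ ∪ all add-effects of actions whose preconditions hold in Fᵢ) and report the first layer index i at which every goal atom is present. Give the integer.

F0 = init (5 atoms)
F1 = F0 ∪ {holds(a,a), holds(b,b), holds(b,e), holds(c,e), holds(c,f), holds(e,a), holds(e,e), holds(f,f), inpos(b), inpos(c), inpos(e)}  (16 atoms)
F2 = F1 ∪ {holds(c,c), inpos(a), inpos(f)}  (19 atoms)
goal ⊆ F2  ⇒  h_max = 2

2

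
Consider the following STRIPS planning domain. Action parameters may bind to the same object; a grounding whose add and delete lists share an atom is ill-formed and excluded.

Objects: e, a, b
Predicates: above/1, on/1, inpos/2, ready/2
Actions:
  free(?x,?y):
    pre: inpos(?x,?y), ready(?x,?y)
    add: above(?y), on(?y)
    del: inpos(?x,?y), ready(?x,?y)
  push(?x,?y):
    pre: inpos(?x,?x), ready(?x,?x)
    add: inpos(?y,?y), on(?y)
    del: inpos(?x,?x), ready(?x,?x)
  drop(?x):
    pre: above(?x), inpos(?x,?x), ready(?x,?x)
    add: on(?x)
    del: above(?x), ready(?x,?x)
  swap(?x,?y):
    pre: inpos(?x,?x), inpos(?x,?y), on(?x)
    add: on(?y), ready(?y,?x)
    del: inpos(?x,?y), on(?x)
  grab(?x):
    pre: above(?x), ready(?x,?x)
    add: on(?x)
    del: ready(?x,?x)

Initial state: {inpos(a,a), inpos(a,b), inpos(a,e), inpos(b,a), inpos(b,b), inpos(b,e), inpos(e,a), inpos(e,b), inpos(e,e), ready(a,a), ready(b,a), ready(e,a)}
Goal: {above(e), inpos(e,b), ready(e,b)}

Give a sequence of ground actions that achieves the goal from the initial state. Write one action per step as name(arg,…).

push(a,b); swap(b,e); swap(e,a); free(a,e)

1. push(a,b)  →  {inpos(a,b), inpos(a,e), inpos(b,a), inpos(b,b), inpos(b,e), inpos(e,a), inpos(e,b), inpos(e,e), on(b), ready(b,a), ready(e,a)}
2. swap(b,e)  →  {inpos(a,b), inpos(a,e), inpos(b,a), inpos(b,b), inpos(e,a), inpos(e,b), inpos(e,e), on(e), ready(b,a), ready(e,a), ready(e,b)}
3. swap(e,a)  →  {inpos(a,b), inpos(a,e), inpos(b,a), inpos(b,b), inpos(e,b), inpos(e,e), on(a), ready(a,e), ready(b,a), ready(e,a), ready(e,b)}
4. free(a,e)  →  {above(e), inpos(a,b), inpos(b,a), inpos(b,b), inpos(e,b), inpos(e,e), on(a), on(e), ready(b,a), ready(e,a), ready(e,b)}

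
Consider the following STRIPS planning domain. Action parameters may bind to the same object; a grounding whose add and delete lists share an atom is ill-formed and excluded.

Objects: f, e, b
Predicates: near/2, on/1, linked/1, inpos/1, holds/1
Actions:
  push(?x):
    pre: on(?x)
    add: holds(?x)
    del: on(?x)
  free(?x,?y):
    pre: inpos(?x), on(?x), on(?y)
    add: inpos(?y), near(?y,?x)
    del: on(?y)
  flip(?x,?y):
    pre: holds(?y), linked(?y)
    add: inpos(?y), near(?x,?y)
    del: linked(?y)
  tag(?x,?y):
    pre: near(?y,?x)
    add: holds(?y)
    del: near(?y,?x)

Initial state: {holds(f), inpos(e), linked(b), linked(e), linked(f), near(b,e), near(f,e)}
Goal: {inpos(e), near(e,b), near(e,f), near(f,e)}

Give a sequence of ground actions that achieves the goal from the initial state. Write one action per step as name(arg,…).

flip(e,f); tag(e,b); flip(e,b)

1. flip(e,f)  →  {holds(f), inpos(e), inpos(f), linked(b), linked(e), near(b,e), near(e,f), near(f,e)}
2. tag(e,b)  →  {holds(b), holds(f), inpos(e), inpos(f), linked(b), linked(e), near(e,f), near(f,e)}
3. flip(e,b)  →  {holds(b), holds(f), inpos(b), inpos(e), inpos(f), linked(e), near(e,b), near(e,f), near(f,e)}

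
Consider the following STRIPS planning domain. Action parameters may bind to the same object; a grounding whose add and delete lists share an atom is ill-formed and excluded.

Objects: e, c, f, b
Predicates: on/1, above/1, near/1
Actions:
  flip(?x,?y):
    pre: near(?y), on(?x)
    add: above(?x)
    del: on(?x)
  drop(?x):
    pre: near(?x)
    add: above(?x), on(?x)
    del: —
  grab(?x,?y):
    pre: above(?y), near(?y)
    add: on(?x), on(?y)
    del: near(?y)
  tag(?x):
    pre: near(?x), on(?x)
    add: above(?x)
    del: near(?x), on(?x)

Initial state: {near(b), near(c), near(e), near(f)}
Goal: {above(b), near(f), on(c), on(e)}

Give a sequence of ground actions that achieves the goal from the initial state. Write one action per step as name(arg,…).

drop(e); drop(c); drop(b)

1. drop(e)  →  {above(e), near(b), near(c), near(e), near(f), on(e)}
2. drop(c)  →  {above(c), above(e), near(b), near(c), near(e), near(f), on(c), on(e)}
3. drop(b)  →  {above(b), above(c), above(e), near(b), near(c), near(e), near(f), on(b), on(c), on(e)}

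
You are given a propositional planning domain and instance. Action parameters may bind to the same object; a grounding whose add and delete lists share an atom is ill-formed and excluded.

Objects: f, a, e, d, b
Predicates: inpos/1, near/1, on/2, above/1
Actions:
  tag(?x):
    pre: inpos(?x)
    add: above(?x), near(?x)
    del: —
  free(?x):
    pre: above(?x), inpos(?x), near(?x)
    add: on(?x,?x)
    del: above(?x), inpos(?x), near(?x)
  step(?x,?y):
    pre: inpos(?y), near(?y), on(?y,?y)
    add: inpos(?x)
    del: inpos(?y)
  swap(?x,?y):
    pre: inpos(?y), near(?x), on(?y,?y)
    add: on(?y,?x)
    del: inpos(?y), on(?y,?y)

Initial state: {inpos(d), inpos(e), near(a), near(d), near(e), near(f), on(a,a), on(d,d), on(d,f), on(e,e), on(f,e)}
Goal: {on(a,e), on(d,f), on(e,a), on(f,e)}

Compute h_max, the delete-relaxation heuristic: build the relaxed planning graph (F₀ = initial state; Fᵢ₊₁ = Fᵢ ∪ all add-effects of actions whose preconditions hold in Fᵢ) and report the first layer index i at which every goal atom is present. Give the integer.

2

F0 = init (11 atoms)
F1 = F0 ∪ {above(d), above(e), inpos(a), inpos(b), inpos(f), on(d,a), on(d,e), on(e,a), on(e,d), on(e,f)}  (21 atoms)
F2 = F1 ∪ {above(a), above(b), above(f), near(b), on(a,d), on(a,e), on(a,f)}  (28 atoms)
goal ⊆ F2  ⇒  h_max = 2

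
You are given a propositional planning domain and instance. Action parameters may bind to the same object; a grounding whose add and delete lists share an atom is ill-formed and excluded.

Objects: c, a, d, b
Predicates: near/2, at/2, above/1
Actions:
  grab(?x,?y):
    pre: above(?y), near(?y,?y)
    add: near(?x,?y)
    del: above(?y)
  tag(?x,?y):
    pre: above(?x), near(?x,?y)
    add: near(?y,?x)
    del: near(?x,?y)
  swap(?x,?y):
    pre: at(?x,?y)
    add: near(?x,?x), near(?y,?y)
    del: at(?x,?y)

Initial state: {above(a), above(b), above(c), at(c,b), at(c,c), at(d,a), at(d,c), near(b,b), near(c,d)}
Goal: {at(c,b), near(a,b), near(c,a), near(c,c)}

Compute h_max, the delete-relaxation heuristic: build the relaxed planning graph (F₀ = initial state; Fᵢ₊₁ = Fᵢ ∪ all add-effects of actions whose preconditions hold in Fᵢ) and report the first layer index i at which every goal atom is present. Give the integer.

F0 = init (9 atoms)
F1 = F0 ∪ {near(a,a), near(a,b), near(c,b), near(c,c), near(d,b), near(d,c), near(d,d)}  (16 atoms)
F2 = F1 ∪ {near(a,c), near(b,a), near(b,c), near(c,a), near(d,a)}  (21 atoms)
goal ⊆ F2  ⇒  h_max = 2

2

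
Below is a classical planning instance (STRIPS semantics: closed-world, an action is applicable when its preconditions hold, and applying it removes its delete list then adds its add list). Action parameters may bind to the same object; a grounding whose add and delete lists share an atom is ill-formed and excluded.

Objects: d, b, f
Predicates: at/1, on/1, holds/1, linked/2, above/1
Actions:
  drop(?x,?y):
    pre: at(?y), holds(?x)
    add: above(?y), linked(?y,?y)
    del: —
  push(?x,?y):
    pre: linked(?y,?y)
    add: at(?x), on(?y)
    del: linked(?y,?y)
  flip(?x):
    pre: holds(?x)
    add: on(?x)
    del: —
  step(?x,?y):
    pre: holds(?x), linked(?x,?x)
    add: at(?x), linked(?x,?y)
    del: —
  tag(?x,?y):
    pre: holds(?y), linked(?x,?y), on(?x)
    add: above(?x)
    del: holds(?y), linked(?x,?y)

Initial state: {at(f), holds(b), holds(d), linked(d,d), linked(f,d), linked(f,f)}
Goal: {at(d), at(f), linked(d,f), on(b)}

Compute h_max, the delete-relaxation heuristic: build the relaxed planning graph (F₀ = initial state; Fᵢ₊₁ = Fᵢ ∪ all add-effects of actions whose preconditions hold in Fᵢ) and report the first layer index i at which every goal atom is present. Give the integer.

1

F0 = init (6 atoms)
F1 = F0 ∪ {above(f), at(b), at(d), linked(d,b), linked(d,f), on(b), on(d), on(f)}  (14 atoms)
goal ⊆ F1  ⇒  h_max = 1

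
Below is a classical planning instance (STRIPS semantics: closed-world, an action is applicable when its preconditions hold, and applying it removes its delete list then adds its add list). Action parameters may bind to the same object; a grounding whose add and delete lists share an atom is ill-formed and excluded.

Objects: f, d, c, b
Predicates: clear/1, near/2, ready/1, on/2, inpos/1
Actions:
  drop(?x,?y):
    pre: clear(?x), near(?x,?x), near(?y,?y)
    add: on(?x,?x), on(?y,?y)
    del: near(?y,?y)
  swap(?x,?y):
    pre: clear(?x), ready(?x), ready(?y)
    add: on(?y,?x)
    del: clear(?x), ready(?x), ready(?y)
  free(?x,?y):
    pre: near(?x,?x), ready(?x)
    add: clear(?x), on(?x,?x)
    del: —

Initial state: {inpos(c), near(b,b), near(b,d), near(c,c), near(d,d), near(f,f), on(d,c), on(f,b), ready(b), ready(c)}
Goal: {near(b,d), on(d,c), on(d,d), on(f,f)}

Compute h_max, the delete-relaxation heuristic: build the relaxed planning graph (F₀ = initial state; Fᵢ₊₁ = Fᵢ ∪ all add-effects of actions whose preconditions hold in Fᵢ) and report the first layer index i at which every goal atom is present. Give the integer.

2

F0 = init (10 atoms)
F1 = F0 ∪ {clear(b), clear(c), on(b,b), on(c,c)}  (14 atoms)
F2 = F1 ∪ {on(b,c), on(c,b), on(d,d), on(f,f)}  (18 atoms)
goal ⊆ F2  ⇒  h_max = 2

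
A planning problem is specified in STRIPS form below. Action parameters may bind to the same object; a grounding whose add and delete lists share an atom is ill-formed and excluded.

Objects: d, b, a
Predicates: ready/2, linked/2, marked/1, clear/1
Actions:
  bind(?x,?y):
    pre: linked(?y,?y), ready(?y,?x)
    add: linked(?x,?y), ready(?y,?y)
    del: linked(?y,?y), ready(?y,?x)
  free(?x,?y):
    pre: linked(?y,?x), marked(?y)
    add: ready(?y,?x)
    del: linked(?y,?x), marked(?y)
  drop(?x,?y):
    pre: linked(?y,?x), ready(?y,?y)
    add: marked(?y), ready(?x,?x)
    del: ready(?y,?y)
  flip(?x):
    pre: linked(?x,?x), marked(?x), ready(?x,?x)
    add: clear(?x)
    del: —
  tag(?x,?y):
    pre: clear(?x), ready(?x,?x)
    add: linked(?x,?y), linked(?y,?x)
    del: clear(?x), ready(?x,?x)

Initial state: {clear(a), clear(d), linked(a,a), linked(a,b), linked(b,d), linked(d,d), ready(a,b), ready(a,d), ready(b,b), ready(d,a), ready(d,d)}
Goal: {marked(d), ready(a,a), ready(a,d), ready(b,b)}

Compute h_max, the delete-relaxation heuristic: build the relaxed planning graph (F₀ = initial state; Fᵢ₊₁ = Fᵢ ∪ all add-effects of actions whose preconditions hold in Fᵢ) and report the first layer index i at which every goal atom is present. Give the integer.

F0 = init (11 atoms)
F1 = F0 ∪ {linked(a,d), linked(b,a), linked(d,a), linked(d,b), marked(b), ready(a,a)}  (17 atoms)
F2 = F1 ∪ {marked(a), marked(d), ready(b,a), ready(b,d)}  (21 atoms)
goal ⊆ F2  ⇒  h_max = 2

2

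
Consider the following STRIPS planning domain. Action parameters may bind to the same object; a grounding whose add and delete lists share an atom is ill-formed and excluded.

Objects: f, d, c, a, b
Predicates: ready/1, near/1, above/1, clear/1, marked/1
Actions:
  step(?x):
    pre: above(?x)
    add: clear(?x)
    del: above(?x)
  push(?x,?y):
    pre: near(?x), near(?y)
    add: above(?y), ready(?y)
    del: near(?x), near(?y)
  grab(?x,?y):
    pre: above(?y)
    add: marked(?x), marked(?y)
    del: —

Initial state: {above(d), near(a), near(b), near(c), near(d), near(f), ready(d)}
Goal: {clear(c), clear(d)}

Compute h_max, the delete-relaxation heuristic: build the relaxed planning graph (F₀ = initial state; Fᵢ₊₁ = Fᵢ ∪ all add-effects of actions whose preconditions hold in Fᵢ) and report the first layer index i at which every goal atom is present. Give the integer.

F0 = init (7 atoms)
F1 = F0 ∪ {above(a), above(b), above(c), above(f), clear(d), marked(a), marked(b), marked(c), marked(d), marked(f), ready(a), ready(b), ready(c), ready(f)}  (21 atoms)
F2 = F1 ∪ {clear(a), clear(b), clear(c), clear(f)}  (25 atoms)
goal ⊆ F2  ⇒  h_max = 2

2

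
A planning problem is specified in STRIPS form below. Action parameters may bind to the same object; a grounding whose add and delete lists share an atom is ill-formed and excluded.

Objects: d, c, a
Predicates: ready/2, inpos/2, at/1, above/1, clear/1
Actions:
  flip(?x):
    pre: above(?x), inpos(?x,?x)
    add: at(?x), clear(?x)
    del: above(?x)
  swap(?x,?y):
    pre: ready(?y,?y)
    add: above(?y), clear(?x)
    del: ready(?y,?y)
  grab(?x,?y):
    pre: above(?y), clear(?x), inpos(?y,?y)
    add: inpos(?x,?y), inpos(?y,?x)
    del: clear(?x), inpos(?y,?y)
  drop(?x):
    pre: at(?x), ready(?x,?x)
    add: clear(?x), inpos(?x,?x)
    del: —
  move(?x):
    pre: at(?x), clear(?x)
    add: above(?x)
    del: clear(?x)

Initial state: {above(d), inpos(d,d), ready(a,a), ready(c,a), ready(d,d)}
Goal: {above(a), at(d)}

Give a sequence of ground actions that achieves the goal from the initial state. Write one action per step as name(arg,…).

1. flip(d)  →  {at(d), clear(d), inpos(d,d), ready(a,a), ready(c,a), ready(d,d)}
2. swap(d,a)  →  {above(a), at(d), clear(d), inpos(d,d), ready(c,a), ready(d,d)}

flip(d); swap(d,a)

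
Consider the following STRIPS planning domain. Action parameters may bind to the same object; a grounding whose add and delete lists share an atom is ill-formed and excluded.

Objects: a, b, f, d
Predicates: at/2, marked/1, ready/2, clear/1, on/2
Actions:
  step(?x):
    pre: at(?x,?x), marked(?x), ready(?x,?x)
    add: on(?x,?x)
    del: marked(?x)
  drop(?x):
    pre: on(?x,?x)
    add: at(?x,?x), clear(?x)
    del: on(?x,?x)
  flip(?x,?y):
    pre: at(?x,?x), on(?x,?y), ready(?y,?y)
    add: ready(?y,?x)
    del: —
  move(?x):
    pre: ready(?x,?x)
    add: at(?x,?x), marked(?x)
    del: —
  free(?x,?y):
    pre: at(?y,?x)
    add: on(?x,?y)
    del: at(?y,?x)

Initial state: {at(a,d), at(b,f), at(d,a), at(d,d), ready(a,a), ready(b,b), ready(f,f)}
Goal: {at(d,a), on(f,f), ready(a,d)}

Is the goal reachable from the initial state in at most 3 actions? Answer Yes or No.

No

1. move(f)  →  {at(a,d), at(b,f), at(d,a), at(d,d), at(f,f), marked(f), ready(a,a), ready(b,b), ready(f,f)}
2. step(f)  →  {at(a,d), at(b,f), at(d,a), at(d,d), at(f,f), on(f,f), ready(a,a), ready(b,b), ready(f,f)}
3. free(d,a)  →  {at(b,f), at(d,a), at(d,d), at(f,f), on(d,a), on(f,f), ready(a,a), ready(b,b), ready(f,f)}
4. flip(d,a)  →  {at(b,f), at(d,a), at(d,d), at(f,f), on(d,a), on(f,f), ready(a,a), ready(a,d), ready(b,b), ready(f,f)}
optimal plan length = 4; 4 > 3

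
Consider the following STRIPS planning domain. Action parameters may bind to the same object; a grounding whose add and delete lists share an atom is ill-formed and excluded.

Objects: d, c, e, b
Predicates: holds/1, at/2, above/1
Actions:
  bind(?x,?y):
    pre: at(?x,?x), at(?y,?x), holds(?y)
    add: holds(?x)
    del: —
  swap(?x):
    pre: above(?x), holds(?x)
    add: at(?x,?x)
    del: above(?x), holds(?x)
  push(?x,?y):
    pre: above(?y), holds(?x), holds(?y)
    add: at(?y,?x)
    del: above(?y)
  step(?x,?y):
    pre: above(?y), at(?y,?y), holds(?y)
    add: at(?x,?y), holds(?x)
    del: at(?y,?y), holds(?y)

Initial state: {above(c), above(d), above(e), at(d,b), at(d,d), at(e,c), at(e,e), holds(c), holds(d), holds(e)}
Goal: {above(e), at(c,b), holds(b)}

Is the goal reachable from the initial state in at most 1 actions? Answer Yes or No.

No

1. step(b,d)  →  {above(c), above(d), above(e), at(b,d), at(d,b), at(e,c), at(e,e), holds(b), holds(c), holds(e)}
2. push(b,c)  →  {above(d), above(e), at(b,d), at(c,b), at(d,b), at(e,c), at(e,e), holds(b), holds(c), holds(e)}
optimal plan length = 2; 2 > 1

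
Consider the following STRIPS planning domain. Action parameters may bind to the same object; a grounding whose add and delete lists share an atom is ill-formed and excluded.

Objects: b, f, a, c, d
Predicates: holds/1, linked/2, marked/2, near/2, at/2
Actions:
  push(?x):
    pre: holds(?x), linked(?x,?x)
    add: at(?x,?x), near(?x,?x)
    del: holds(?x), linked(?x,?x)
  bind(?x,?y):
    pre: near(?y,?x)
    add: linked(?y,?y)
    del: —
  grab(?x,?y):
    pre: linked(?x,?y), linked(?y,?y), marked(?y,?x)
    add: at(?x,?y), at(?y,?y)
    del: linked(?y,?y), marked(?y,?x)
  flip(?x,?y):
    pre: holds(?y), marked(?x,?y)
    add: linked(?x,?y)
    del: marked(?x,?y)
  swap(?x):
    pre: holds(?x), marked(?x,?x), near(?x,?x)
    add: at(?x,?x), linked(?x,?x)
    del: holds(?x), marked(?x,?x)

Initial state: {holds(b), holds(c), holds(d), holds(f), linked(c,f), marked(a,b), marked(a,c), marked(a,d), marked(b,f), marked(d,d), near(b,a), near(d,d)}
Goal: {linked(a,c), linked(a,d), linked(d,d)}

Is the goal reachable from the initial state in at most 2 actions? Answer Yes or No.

No

1. bind(d,d)  →  {holds(b), holds(c), holds(d), holds(f), linked(c,f), linked(d,d), marked(a,b), marked(a,c), marked(a,d), marked(b,f), marked(d,d), near(b,a), near(d,d)}
2. flip(a,c)  →  {holds(b), holds(c), holds(d), holds(f), linked(a,c), linked(c,f), linked(d,d), marked(a,b), marked(a,d), marked(b,f), marked(d,d), near(b,a), near(d,d)}
3. flip(a,d)  →  {holds(b), holds(c), holds(d), holds(f), linked(a,c), linked(a,d), linked(c,f), linked(d,d), marked(a,b), marked(b,f), marked(d,d), near(b,a), near(d,d)}
optimal plan length = 3; 3 > 2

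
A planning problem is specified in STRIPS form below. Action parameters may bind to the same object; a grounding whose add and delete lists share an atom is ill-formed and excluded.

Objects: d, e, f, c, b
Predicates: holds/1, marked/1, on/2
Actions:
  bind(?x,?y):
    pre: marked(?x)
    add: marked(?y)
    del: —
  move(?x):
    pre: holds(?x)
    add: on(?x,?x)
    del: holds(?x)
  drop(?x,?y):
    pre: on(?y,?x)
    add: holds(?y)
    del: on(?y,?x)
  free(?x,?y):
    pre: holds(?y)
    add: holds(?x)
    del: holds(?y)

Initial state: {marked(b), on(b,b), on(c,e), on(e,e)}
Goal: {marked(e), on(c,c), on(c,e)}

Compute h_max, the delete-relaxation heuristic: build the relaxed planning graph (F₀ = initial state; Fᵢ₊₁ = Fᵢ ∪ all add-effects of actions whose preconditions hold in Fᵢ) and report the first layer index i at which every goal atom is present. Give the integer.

2

F0 = init (4 atoms)
F1 = F0 ∪ {holds(b), holds(c), holds(e), marked(c), marked(d), marked(e), marked(f)}  (11 atoms)
F2 = F1 ∪ {holds(d), holds(f), on(c,c)}  (14 atoms)
goal ⊆ F2  ⇒  h_max = 2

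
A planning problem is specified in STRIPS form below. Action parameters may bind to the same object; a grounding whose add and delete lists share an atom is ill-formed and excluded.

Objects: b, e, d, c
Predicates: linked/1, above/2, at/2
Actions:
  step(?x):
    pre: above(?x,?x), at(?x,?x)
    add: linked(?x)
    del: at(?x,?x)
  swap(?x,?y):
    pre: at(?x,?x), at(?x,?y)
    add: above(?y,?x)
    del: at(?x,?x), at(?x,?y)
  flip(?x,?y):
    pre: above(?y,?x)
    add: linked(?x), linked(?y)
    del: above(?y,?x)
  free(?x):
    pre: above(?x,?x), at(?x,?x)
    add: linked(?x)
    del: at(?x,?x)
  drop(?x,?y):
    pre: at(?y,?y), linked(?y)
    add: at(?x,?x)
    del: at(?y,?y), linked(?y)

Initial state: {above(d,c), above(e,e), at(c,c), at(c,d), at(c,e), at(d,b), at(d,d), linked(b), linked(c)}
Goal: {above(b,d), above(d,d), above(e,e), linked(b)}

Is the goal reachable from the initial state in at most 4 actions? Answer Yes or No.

Yes

1. swap(d,b)  →  {above(b,d), above(d,c), above(e,e), at(c,c), at(c,d), at(c,e), linked(b), linked(c)}
2. drop(d,c)  →  {above(b,d), above(d,c), above(e,e), at(c,d), at(c,e), at(d,d), linked(b)}
3. swap(d,d)  →  {above(b,d), above(d,c), above(d,d), above(e,e), at(c,d), at(c,e), linked(b)}
optimal plan length = 3; 3 ≤ 4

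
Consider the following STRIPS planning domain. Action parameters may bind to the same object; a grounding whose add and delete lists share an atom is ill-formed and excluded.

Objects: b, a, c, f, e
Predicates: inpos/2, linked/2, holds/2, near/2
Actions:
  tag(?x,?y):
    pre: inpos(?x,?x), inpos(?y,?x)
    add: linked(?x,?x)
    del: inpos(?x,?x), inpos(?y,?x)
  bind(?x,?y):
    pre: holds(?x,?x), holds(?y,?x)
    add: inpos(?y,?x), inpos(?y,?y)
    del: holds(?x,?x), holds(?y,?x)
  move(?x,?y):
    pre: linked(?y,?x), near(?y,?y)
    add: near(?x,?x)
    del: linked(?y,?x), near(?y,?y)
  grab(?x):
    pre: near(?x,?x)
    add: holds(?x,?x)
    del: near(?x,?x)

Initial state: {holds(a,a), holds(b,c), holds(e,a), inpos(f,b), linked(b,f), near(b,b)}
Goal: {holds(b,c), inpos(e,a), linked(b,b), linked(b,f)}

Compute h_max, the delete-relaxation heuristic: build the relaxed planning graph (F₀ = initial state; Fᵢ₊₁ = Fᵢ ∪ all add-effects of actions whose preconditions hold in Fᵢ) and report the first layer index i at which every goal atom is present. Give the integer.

F0 = init (6 atoms)
F1 = F0 ∪ {holds(b,b), inpos(a,a), inpos(e,a), inpos(e,e), near(f,f)}  (11 atoms)
F2 = F1 ∪ {holds(f,f), inpos(b,b), linked(a,a), linked(e,e)}  (15 atoms)
F3 = F2 ∪ {inpos(f,f), linked(b,b)}  (17 atoms)
goal ⊆ F3  ⇒  h_max = 3

3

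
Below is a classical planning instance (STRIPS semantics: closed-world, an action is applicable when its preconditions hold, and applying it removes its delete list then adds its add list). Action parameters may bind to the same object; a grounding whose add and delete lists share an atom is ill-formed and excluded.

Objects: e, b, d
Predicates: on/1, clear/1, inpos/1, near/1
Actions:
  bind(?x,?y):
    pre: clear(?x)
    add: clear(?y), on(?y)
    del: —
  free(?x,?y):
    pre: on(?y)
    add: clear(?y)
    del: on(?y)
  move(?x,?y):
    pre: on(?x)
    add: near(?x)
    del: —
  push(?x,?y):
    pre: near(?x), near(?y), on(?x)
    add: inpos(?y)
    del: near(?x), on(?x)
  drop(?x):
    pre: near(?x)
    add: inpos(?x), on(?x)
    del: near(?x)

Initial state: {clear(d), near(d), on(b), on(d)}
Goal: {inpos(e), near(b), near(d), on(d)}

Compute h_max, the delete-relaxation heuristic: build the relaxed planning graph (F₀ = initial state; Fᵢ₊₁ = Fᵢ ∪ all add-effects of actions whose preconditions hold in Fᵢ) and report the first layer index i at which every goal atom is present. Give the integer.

3

F0 = init (4 atoms)
F1 = F0 ∪ {clear(b), clear(e), inpos(d), near(b), on(e)}  (9 atoms)
F2 = F1 ∪ {inpos(b), near(e)}  (11 atoms)
F3 = F2 ∪ {inpos(e)}  (12 atoms)
goal ⊆ F3  ⇒  h_max = 3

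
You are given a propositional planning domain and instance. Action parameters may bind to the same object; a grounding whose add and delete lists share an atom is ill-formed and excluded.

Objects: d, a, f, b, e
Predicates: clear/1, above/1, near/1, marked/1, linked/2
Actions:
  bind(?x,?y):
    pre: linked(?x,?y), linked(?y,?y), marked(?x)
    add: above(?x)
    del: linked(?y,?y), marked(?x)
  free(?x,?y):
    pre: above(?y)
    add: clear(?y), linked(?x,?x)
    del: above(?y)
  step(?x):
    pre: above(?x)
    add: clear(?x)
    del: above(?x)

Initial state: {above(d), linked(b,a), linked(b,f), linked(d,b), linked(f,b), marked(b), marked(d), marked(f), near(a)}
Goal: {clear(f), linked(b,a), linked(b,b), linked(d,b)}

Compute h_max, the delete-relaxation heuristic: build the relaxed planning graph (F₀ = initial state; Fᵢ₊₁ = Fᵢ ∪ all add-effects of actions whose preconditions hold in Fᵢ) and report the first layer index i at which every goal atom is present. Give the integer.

F0 = init (9 atoms)
F1 = F0 ∪ {clear(d), linked(a,a), linked(b,b), linked(d,d), linked(e,e), linked(f,f)}  (15 atoms)
F2 = F1 ∪ {above(b), above(f)}  (17 atoms)
F3 = F2 ∪ {clear(b), clear(f)}  (19 atoms)
goal ⊆ F3  ⇒  h_max = 3

3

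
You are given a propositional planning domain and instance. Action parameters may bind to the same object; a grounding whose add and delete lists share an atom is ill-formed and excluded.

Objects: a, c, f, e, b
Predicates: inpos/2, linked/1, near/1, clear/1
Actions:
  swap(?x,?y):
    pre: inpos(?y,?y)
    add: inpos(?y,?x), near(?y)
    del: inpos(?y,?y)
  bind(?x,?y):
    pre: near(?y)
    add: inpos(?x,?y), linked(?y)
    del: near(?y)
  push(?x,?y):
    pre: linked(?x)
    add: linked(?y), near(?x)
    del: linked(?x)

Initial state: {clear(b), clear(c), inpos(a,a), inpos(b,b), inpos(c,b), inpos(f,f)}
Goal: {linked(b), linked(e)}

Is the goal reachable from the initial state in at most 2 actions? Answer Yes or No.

No

1. swap(a,b)  →  {clear(b), clear(c), inpos(a,a), inpos(b,a), inpos(c,b), inpos(f,f), near(b)}
2. bind(a,b)  →  {clear(b), clear(c), inpos(a,a), inpos(a,b), inpos(b,a), inpos(c,b), inpos(f,f), linked(b)}
3. push(b,e)  →  {clear(b), clear(c), inpos(a,a), inpos(a,b), inpos(b,a), inpos(c,b), inpos(f,f), linked(e), near(b)}
4. bind(a,b)  →  {clear(b), clear(c), inpos(a,a), inpos(a,b), inpos(b,a), inpos(c,b), inpos(f,f), linked(b), linked(e)}
optimal plan length = 4; 4 > 2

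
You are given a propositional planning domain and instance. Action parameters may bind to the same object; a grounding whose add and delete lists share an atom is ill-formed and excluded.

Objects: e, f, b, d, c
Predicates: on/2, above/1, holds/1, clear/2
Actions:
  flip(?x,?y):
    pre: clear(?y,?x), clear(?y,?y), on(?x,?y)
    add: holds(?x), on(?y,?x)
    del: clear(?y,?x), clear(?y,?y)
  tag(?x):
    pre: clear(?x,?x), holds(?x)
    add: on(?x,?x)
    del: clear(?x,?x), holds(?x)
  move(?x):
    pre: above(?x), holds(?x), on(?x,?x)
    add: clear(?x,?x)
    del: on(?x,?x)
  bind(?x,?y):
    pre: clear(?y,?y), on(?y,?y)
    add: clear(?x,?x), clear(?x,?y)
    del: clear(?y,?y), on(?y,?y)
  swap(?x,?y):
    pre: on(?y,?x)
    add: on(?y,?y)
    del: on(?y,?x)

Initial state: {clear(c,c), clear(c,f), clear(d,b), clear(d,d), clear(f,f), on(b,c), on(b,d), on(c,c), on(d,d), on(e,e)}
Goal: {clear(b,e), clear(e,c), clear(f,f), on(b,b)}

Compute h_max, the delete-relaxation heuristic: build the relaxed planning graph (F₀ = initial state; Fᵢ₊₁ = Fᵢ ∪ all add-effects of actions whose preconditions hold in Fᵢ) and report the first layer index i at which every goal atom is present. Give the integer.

F0 = init (10 atoms)
F1 = F0 ∪ {clear(b,b), clear(b,c), clear(b,d), clear(c,d), clear(d,c), clear(e,c), clear(e,d), clear(e,e), clear(f,c), clear(f,d), holds(b), holds(c), holds(d), on(b,b), on(d,b)}  (25 atoms)
F2 = F1 ∪ {clear(b,e), clear(c,b), clear(c,e), clear(d,e), clear(e,b), clear(f,b), clear(f,e), holds(e)}  (33 atoms)
goal ⊆ F2  ⇒  h_max = 2

2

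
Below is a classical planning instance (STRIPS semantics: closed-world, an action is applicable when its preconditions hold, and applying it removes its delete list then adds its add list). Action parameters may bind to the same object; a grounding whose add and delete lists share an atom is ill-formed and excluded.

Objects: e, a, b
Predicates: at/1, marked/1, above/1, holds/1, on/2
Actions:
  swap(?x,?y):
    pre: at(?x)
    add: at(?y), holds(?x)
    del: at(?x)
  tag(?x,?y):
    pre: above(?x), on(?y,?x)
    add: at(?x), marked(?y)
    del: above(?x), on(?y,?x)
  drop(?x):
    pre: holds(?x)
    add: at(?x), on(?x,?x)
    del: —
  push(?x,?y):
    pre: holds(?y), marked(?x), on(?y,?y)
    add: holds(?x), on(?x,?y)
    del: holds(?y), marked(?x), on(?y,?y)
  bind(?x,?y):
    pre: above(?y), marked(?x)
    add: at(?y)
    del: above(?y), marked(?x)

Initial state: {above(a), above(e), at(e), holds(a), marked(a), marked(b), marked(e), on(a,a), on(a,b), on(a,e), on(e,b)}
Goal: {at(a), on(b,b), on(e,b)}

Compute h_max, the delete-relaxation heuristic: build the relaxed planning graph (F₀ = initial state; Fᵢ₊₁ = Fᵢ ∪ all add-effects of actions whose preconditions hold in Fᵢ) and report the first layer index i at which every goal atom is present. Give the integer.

F0 = init (11 atoms)
F1 = F0 ∪ {at(a), at(b), holds(b), holds(e), on(b,a), on(e,a)}  (17 atoms)
F2 = F1 ∪ {on(b,b), on(e,e)}  (19 atoms)
goal ⊆ F2  ⇒  h_max = 2

2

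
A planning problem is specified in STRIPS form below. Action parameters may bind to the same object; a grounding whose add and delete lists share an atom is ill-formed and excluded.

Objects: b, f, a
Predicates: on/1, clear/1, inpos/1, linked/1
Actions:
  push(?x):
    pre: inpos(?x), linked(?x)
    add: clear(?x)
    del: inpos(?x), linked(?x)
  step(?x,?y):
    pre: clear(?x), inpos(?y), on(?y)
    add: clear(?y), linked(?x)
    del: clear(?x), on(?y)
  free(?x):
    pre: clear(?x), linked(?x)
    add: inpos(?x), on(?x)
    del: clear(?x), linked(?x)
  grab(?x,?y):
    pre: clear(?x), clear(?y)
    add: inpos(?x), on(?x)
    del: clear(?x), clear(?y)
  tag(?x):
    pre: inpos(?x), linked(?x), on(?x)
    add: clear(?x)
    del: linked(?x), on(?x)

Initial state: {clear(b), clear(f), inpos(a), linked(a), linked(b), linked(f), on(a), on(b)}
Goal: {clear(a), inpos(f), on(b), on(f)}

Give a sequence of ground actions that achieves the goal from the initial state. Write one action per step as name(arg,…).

1. push(a)  →  {clear(a), clear(b), clear(f), linked(b), linked(f), on(a), on(b)}
2. free(f)  →  {clear(a), clear(b), inpos(f), linked(b), on(a), on(b), on(f)}

push(a); free(f)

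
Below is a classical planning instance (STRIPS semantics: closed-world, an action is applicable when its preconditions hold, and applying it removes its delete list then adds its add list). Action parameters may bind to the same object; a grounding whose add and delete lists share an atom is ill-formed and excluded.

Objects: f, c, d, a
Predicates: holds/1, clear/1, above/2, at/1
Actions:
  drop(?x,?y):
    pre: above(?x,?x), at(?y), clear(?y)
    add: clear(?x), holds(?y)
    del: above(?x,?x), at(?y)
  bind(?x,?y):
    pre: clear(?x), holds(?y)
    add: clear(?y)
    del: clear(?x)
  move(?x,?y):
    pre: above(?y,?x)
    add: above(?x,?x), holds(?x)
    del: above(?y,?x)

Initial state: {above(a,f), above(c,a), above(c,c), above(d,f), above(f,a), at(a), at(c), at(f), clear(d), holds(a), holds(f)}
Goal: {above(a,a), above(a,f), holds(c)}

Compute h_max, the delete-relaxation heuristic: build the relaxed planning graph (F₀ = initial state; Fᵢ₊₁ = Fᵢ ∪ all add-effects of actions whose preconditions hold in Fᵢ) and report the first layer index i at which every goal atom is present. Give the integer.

F0 = init (11 atoms)
F1 = F0 ∪ {above(a,a), above(f,f), clear(a), clear(f)}  (15 atoms)
F2 = F1 ∪ {clear(c)}  (16 atoms)
F3 = F2 ∪ {holds(c)}  (17 atoms)
goal ⊆ F3  ⇒  h_max = 3

3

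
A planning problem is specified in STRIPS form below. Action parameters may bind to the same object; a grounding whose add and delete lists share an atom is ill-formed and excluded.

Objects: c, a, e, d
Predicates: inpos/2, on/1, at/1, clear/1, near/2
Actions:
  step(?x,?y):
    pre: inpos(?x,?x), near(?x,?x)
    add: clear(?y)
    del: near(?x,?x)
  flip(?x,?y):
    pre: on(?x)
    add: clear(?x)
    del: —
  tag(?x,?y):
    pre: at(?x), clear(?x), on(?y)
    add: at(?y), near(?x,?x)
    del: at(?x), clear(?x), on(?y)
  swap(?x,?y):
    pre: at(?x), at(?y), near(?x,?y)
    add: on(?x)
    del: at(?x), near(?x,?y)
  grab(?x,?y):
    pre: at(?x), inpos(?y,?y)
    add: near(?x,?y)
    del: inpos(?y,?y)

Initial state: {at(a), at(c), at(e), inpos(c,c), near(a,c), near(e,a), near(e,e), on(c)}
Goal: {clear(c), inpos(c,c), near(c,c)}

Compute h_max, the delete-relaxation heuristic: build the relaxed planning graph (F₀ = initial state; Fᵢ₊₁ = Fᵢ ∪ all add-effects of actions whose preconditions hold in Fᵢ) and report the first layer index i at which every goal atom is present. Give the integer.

F0 = init (8 atoms)
F1 = F0 ∪ {clear(c), near(c,c), near(e,c), on(a), on(e)}  (13 atoms)
goal ⊆ F1  ⇒  h_max = 1

1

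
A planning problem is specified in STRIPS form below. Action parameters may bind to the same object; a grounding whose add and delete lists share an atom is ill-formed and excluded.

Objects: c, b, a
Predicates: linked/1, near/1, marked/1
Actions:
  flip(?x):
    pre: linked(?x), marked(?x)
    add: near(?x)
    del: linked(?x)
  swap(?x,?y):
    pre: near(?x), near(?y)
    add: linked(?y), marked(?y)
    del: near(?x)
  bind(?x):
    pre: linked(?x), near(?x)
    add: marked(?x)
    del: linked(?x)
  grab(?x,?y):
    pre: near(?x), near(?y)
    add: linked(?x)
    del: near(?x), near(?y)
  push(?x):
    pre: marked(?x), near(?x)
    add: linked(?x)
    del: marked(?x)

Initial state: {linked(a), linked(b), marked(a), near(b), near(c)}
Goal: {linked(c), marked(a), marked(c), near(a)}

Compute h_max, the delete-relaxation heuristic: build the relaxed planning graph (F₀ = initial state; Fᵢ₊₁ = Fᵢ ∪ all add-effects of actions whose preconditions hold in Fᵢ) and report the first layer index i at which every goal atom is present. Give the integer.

F0 = init (5 atoms)
F1 = F0 ∪ {linked(c), marked(b), marked(c), near(a)}  (9 atoms)
goal ⊆ F1  ⇒  h_max = 1

1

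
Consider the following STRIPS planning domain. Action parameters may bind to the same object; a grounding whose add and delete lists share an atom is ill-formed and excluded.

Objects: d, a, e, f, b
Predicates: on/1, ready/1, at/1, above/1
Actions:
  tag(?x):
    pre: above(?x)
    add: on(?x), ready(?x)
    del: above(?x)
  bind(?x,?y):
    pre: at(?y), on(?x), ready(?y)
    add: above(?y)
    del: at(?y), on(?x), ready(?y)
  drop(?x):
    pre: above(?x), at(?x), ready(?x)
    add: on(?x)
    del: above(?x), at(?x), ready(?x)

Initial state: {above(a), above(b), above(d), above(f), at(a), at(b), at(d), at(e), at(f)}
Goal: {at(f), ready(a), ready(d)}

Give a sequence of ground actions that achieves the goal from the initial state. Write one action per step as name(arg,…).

tag(d); tag(a)

1. tag(d)  →  {above(a), above(b), above(f), at(a), at(b), at(d), at(e), at(f), on(d), ready(d)}
2. tag(a)  →  {above(b), above(f), at(a), at(b), at(d), at(e), at(f), on(a), on(d), ready(a), ready(d)}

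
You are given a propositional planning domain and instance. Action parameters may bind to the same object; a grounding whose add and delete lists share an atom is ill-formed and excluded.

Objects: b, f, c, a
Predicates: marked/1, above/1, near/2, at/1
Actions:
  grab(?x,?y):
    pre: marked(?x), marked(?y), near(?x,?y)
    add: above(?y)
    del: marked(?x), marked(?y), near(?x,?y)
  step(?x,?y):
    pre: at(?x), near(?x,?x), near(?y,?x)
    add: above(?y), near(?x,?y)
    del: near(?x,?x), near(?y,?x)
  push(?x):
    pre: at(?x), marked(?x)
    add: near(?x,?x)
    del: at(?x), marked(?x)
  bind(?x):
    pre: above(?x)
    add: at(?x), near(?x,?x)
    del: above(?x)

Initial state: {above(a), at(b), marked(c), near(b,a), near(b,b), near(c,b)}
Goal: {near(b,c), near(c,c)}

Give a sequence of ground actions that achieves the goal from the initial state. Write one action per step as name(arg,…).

1. step(b,c)  →  {above(a), above(c), at(b), marked(c), near(b,a), near(b,c)}
2. bind(c)  →  {above(a), at(b), at(c), marked(c), near(b,a), near(b,c), near(c,c)}

step(b,c); bind(c)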